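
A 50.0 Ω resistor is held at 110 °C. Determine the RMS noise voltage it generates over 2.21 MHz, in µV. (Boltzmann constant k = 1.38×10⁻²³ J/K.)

1.53 µV

T = 110 °C + 273.15 = 383.15 K
V_n = √(4kTRB)
4kTRB = 4 × 1.38×10⁻²³ × 383.15 × 5.00×10¹ × 2.21×10⁶ = 2.34×10⁻¹² V²
V_n = √(2.34×10⁻¹²) = 1.53×10⁻⁶ V = 1.53 µV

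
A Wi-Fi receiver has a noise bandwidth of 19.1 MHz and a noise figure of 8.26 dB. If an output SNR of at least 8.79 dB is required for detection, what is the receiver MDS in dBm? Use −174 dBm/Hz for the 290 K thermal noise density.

−84.1 dBm

Sensitivity = −174 + 10 log₁₀(B) + NF + SNR_min
= −174 + 72.81 + 8.26 + 8.79
= −84.14 dBm → −84.1 dBm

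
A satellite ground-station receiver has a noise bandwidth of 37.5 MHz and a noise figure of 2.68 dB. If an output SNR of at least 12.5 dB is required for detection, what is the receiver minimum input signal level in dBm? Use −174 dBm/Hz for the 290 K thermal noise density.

−83.1 dBm

Sensitivity = −174 + 10 log₁₀(B) + NF + SNR_min
= −174 + 75.74 + 2.68 + 12.5
= −83.08 dBm → −83.1 dBm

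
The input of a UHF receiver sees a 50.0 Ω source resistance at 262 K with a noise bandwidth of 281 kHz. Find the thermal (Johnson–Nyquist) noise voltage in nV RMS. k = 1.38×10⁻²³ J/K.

451 nV

V_n = √(4kTRB)
4kTRB = 4 × 1.38×10⁻²³ × 262 × 5.00×10¹ × 2.81×10⁵ = 2.03×10⁻¹³ V²
V_n = √(2.03×10⁻¹³) = 4.51×10⁻⁷ V = 451 nV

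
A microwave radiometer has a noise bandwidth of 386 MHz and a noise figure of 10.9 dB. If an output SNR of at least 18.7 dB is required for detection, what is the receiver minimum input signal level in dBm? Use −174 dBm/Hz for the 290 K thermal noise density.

−58.5 dBm

Sensitivity = −174 + 10 log₁₀(B) + NF + SNR_min
= −174 + 85.87 + 10.9 + 18.7
= −58.53 dBm → −58.5 dBm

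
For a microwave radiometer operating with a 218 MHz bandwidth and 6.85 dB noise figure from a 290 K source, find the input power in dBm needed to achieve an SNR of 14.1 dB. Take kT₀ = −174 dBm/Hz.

Sensitivity = −174 + 10 log₁₀(B) + NF + SNR_min
= −174 + 83.38 + 6.85 + 14.1
= −69.67 dBm → −69.7 dBm

−69.7 dBm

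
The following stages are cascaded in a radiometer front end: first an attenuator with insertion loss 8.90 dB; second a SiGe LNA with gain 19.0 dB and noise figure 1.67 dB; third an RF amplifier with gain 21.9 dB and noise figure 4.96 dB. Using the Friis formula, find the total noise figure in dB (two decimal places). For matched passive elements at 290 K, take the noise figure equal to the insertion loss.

Convert to linear (a loss of L dB is a gain of −L dB): F_i = 10^(NF_i/10), G_i = 10^(G_i,dB/10)
  Stage 1: F_1 = 10^(8.90/10) = 7.762, G_1 = 10^(−8.90/10) = 0.1288
  Stage 2: F_2 = 10^(1.67/10) = 1.469, G_2 = 10^(19.0/10) = 79.43
  Stage 3: F_3 = 10^(4.96/10) = 3.133, G_3 = 10^(21.9/10) = 154.9
Friis cascade:
  F = 7.762 + (1.469 − 1)/0.1288 + (3.133 − 1)/10.23 = 11.61
NF = 10 log₁₀(11.61) = 10.65 dB

10.65 dB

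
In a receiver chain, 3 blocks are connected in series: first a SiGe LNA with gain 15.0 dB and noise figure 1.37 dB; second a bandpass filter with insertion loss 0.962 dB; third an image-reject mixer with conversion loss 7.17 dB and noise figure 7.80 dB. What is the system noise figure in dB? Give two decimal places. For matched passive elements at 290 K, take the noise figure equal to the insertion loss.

1.98 dB

Convert to linear (a loss of L dB is a gain of −L dB): F_i = 10^(NF_i/10), G_i = 10^(G_i,dB/10)
  Stage 1: F_1 = 10^(1.37/10) = 1.371, G_1 = 10^(15.0/10) = 31.62
  Stage 2: F_2 = 10^(0.962/10) = 1.248, G_2 = 10^(−0.962/10) = 0.8013
  Stage 3: F_3 = 10^(7.80/10) = 6.026, G_3 = 10^(−7.17/10) = 0.1919
Friis cascade:
  F = 1.371 + (1.248 − 1)/31.62 + (6.026 − 1)/25.34 = 1.577
NF = 10 log₁₀(1.577) = 1.98 dB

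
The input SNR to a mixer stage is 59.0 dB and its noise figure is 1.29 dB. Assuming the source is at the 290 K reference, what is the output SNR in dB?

By definition F = SNR_in/SNR_out, so in dB: SNR_out = SNR_in − NF
SNR_out = 59.0 − 1.29 = 57.71 dB

57.71 dB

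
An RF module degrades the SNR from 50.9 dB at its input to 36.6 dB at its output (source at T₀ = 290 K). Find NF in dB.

14.3 dB

NF (dB) = SNR_in(dB) − SNR_out(dB) when the source is at T₀
NF = 50.9 − 36.6 = 14.3 dB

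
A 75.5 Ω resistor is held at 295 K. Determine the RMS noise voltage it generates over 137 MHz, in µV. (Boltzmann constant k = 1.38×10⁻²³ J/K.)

V_n = √(4kTRB)
4kTRB = 4 × 1.38×10⁻²³ × 295 × 7.55×10¹ × 1.37×10⁸ = 1.68×10⁻¹⁰ V²
V_n = √(1.68×10⁻¹⁰) = 1.30×10⁻⁵ V = 13.0 µV

13.0 µV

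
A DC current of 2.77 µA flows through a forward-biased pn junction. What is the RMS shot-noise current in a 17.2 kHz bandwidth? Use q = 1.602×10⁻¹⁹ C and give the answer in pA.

I_n = √(2qI·B)
2qI·B = 2 × 1.602×10⁻¹⁹ × 2.77×10⁻⁶ × 1.72×10⁴ = 1.53×10⁻²⁰ A²
I_n = √(1.53×10⁻²⁰) = 1.24×10⁻¹⁰ A = 124 pA

124 pA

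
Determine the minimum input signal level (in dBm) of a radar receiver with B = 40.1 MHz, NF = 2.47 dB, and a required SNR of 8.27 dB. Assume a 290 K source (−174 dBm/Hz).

Sensitivity = −174 + 10 log₁₀(B) + NF + SNR_min
= −174 + 76.03 + 2.47 + 8.27
= −87.23 dBm → −87.2 dBm

−87.2 dBm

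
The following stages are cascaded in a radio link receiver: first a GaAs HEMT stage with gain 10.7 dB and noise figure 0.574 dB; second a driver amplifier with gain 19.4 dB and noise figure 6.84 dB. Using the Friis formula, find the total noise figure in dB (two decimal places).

Convert to linear (a loss of L dB is a gain of −L dB): F_i = 10^(NF_i/10), G_i = 10^(G_i,dB/10)
  Stage 1: F_1 = 10^(0.574/10) = 1.141, G_1 = 10^(10.7/10) = 11.75
  Stage 2: F_2 = 10^(6.84/10) = 4.831, G_2 = 10^(19.4/10) = 87.10
Friis cascade:
  F = 1.141 + (4.831 − 1)/11.75 = 1.467
NF = 10 log₁₀(1.467) = 1.67 dB

1.67 dB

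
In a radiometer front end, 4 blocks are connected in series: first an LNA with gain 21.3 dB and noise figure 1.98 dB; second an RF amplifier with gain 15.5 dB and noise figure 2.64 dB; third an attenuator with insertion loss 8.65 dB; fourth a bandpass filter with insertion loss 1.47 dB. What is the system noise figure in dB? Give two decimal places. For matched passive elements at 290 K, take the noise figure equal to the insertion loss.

Convert to linear (a loss of L dB is a gain of −L dB): F_i = 10^(NF_i/10), G_i = 10^(G_i,dB/10)
  Stage 1: F_1 = 10^(1.98/10) = 1.578, G_1 = 10^(21.3/10) = 134.9
  Stage 2: F_2 = 10^(2.64/10) = 1.837, G_2 = 10^(15.5/10) = 35.48
  Stage 3: F_3 = 10^(8.65/10) = 7.328, G_3 = 10^(−8.65/10) = 0.1365
  Stage 4: F_4 = 10^(1.47/10) = 1.403, G_4 = 10^(−1.47/10) = 0.7129
Friis cascade:
  F = 1.578 + (1.837 − 1)/134.9 + (7.328 − 1)/4786 + (1.403 − 1)/653.1 = 1.586
NF = 10 log₁₀(1.586) = 2.00 dB

2.00 dB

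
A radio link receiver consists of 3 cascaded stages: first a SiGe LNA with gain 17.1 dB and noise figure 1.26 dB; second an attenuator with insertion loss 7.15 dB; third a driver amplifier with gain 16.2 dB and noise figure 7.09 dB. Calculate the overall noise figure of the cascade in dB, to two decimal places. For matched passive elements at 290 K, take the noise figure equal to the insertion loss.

2.64 dB

Convert to linear (a loss of L dB is a gain of −L dB): F_i = 10^(NF_i/10), G_i = 10^(G_i,dB/10)
  Stage 1: F_1 = 10^(1.26/10) = 1.337, G_1 = 10^(17.1/10) = 51.29
  Stage 2: F_2 = 10^(7.15/10) = 5.188, G_2 = 10^(−7.15/10) = 0.1928
  Stage 3: F_3 = 10^(7.09/10) = 5.117, G_3 = 10^(16.2/10) = 41.69
Friis cascade:
  F = 1.337 + (5.188 − 1)/51.29 + (5.117 − 1)/9.886 = 1.835
NF = 10 log₁₀(1.835) = 2.64 dB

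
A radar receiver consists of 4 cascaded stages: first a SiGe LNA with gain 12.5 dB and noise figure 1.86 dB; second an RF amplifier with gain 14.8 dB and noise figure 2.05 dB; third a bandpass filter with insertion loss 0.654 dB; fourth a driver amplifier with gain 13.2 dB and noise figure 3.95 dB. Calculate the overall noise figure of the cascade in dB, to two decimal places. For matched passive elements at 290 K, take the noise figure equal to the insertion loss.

1.96 dB

Convert to linear (a loss of L dB is a gain of −L dB): F_i = 10^(NF_i/10), G_i = 10^(G_i,dB/10)
  Stage 1: F_1 = 10^(1.86/10) = 1.535, G_1 = 10^(12.5/10) = 17.78
  Stage 2: F_2 = 10^(2.05/10) = 1.603, G_2 = 10^(14.8/10) = 30.20
  Stage 3: F_3 = 10^(0.654/10) = 1.163, G_3 = 10^(−0.654/10) = 0.8602
  Stage 4: F_4 = 10^(3.95/10) = 2.483, G_4 = 10^(13.2/10) = 20.89
Friis cascade:
  F = 1.535 + (1.603 − 1)/17.78 + (1.163 − 1)/537.0 + (2.483 − 1)/462.0 = 1.572
NF = 10 log₁₀(1.572) = 1.96 dB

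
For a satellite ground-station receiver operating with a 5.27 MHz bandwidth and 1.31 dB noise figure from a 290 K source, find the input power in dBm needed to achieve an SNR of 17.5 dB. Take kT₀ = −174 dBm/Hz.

−88.0 dBm

Sensitivity = −174 + 10 log₁₀(B) + NF + SNR_min
= −174 + 67.22 + 1.31 + 17.5
= −87.97 dBm → −88.0 dBm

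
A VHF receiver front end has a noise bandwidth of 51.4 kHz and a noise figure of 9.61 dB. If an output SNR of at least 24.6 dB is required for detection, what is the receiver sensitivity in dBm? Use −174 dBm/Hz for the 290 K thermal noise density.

Sensitivity = −174 + 10 log₁₀(B) + NF + SNR_min
= −174 + 47.11 + 9.61 + 24.6
= −92.68 dBm → −92.7 dBm

−92.7 dBm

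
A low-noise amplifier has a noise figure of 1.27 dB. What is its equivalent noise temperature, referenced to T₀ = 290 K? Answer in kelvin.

F = 10^(1.27/10) = 1.33968
T_e = (F − 1)·T₀ = (1.33968 − 1) × 290 = 98.5 K

98.5 K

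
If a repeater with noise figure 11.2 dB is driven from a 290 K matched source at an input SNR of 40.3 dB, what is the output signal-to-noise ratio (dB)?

29.1 dB

By definition F = SNR_in/SNR_out, so in dB: SNR_out = SNR_in − NF
SNR_out = 40.3 − 11.2 = 29.1 dB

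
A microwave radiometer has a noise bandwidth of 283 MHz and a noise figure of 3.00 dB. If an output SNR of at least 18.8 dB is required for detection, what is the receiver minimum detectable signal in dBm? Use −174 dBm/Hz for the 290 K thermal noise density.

Sensitivity = −174 + 10 log₁₀(B) + NF + SNR_min
= −174 + 84.52 + 3.00 + 18.8
= −67.68 dBm → −67.7 dBm

−67.7 dBm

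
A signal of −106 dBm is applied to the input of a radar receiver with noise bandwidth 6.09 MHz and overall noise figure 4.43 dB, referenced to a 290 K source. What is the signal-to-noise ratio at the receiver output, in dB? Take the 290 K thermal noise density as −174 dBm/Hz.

−4.3 dB

Noise floor: N = −174 + 10 log₁₀(B) + NF
10 log₁₀(6.09×10⁶) = 67.85 dB
N = −174 + 67.85 + 4.43 = −101.72 dBm
SNR = P_sig − N = −106 − (−101.72) = −4.28 dB → −4.3 dB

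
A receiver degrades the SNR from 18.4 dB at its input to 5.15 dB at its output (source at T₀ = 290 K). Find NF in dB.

13.25 dB

NF (dB) = SNR_in(dB) − SNR_out(dB) when the source is at T₀
NF = 18.4 − 5.15 = 13.25 dB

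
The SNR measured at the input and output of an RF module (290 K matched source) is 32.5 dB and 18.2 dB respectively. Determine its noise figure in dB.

14.3 dB

NF (dB) = SNR_in(dB) − SNR_out(dB) when the source is at T₀
NF = 32.5 − 18.2 = 14.3 dB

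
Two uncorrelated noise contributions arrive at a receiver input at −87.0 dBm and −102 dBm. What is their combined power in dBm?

−86.9 dBm

Convert to linear, add, convert back:
P₁ = 2.00×10⁻¹² W, P₂ = 6.31×10⁻¹⁴ W
P_tot = 2.06×10⁻¹² W → 10 log₁₀(P_tot / 10⁻³) = −86.9 dBm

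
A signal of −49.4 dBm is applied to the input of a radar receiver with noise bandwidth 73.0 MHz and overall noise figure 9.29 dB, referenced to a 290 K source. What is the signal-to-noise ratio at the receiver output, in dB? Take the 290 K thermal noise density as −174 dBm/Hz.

Noise floor: N = −174 + 10 log₁₀(B) + NF
10 log₁₀(7.30×10⁷) = 78.63 dB
N = −174 + 78.63 + 9.29 = −86.08 dBm
SNR = P_sig − N = −49.4 − (−86.08) = 36.68 dB → 36.7 dB

36.7 dB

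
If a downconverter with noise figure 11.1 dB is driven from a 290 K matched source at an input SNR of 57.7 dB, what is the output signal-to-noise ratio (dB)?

By definition F = SNR_in/SNR_out, so in dB: SNR_out = SNR_in − NF
SNR_out = 57.7 − 11.1 = 46.6 dB

46.6 dB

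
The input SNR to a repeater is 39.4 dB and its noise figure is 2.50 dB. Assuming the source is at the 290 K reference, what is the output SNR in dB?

By definition F = SNR_in/SNR_out, so in dB: SNR_out = SNR_in − NF
SNR_out = 39.4 − 2.50 = 36.90 dB

36.90 dB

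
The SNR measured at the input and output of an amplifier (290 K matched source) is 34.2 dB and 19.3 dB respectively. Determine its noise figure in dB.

NF (dB) = SNR_in(dB) − SNR_out(dB) when the source is at T₀
NF = 34.2 − 19.3 = 14.9 dB

14.9 dB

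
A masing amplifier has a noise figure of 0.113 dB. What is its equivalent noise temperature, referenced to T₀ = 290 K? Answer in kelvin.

F = 10^(0.113/10) = 1.02636
T_e = (F − 1)·T₀ = (1.02636 − 1) × 290 = 7.64 K

7.64 K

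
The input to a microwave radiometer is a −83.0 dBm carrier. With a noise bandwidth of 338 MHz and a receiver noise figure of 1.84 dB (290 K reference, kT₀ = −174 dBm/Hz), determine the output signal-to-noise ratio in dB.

Noise floor: N = −174 + 10 log₁₀(B) + NF
10 log₁₀(3.38×10⁸) = 85.29 dB
N = −174 + 85.29 + 1.84 = −86.87 dBm
SNR = P_sig − N = −83.0 − (−86.87) = 3.87 dB → 3.9 dB

3.9 dB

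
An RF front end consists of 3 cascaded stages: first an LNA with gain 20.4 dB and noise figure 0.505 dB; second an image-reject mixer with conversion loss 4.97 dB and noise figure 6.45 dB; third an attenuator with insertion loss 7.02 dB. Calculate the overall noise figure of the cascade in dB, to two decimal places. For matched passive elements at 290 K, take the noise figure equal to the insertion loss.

1.04 dB

Convert to linear (a loss of L dB is a gain of −L dB): F_i = 10^(NF_i/10), G_i = 10^(G_i,dB/10)
  Stage 1: F_1 = 10^(0.505/10) = 1.123, G_1 = 10^(20.4/10) = 109.6
  Stage 2: F_2 = 10^(6.45/10) = 4.416, G_2 = 10^(−4.97/10) = 0.3184
  Stage 3: F_3 = 10^(7.02/10) = 5.035, G_3 = 10^(−7.02/10) = 0.1986
Friis cascade:
  F = 1.123 + (4.416 − 1)/109.6 + (5.035 − 1)/34.91 = 1.270
NF = 10 log₁₀(1.270) = 1.04 dB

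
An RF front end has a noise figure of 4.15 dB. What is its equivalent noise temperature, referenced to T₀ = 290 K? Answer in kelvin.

464 K

F = 10^(4.15/10) = 2.60016
T_e = (F − 1)·T₀ = (2.60016 − 1) × 290 = 464 K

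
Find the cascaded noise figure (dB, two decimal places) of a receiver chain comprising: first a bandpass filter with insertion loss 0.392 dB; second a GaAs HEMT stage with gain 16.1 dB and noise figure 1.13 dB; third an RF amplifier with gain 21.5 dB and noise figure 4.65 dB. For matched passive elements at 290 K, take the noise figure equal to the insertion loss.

1.68 dB

Convert to linear (a loss of L dB is a gain of −L dB): F_i = 10^(NF_i/10), G_i = 10^(G_i,dB/10)
  Stage 1: F_1 = 10^(0.392/10) = 1.094, G_1 = 10^(−0.392/10) = 0.9137
  Stage 2: F_2 = 10^(1.13/10) = 1.297, G_2 = 10^(16.1/10) = 40.74
  Stage 3: F_3 = 10^(4.65/10) = 2.917, G_3 = 10^(21.5/10) = 141.3
Friis cascade:
  F = 1.094 + (1.297 − 1)/0.9137 + (2.917 − 1)/37.22 = 1.471
NF = 10 log₁₀(1.471) = 1.68 dB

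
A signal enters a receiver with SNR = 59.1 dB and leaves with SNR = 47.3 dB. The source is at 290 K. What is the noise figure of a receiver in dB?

11.8 dB

NF (dB) = SNR_in(dB) − SNR_out(dB) when the source is at T₀
NF = 59.1 − 47.3 = 11.8 dB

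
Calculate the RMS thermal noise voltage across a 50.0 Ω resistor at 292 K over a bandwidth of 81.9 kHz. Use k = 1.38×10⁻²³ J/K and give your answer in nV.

V_n = √(4kTRB)
4kTRB = 4 × 1.38×10⁻²³ × 292 × 5.00×10¹ × 8.19×10⁴ = 6.60×10⁻¹⁴ V²
V_n = √(6.60×10⁻¹⁴) = 2.57×10⁻⁷ V = 257 nV

257 nV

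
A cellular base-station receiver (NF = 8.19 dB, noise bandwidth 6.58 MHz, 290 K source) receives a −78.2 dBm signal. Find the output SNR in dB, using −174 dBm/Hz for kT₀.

19.4 dB

Noise floor: N = −174 + 10 log₁₀(B) + NF
10 log₁₀(6.58×10⁶) = 68.18 dB
N = −174 + 68.18 + 8.19 = −97.63 dBm
SNR = P_sig − N = −78.2 − (−97.63) = 19.43 dB → 19.4 dB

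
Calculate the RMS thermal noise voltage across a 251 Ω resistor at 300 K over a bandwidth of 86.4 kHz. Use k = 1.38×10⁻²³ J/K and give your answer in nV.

599 nV

V_n = √(4kTRB)
4kTRB = 4 × 1.38×10⁻²³ × 300 × 2.51×10² × 8.64×10⁴ = 3.59×10⁻¹³ V²
V_n = √(3.59×10⁻¹³) = 5.99×10⁻⁷ V = 599 nV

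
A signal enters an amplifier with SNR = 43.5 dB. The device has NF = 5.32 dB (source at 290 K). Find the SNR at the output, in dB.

By definition F = SNR_in/SNR_out, so in dB: SNR_out = SNR_in − NF
SNR_out = 43.5 − 5.32 = 38.18 dB

38.18 dB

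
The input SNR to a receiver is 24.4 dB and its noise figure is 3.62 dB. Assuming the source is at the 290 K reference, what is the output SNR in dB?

By definition F = SNR_in/SNR_out, so in dB: SNR_out = SNR_in − NF
SNR_out = 24.4 − 3.62 = 20.78 dB

20.78 dB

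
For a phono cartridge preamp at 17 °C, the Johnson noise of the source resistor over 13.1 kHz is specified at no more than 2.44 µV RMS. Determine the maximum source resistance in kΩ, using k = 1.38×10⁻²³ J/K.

28.4 kΩ

T = 17 °C + 273.15 = 290.15 K
Johnson–Nyquist: V_n = √(4kTRB) ⇒ R = V_n² / (4kTB)
4kTB = 4 × 1.38×10⁻²³ × 290.15 × 1.31×10⁴ = 2.10×10⁻¹⁶
R = (2.44×10⁻⁶)² / 2.10×10⁻¹⁶ = 2.84×10⁴ Ω = 28.4 kΩ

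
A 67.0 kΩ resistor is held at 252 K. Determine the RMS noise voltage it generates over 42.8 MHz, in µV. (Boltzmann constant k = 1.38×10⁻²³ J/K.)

V_n = √(4kTRB)
4kTRB = 4 × 1.38×10⁻²³ × 252 × 6.70×10⁴ × 4.28×10⁷ = 3.99×10⁻⁸ V²
V_n = √(3.99×10⁻⁸) = 2.00×10⁻⁴ V = 200 µV

200 µV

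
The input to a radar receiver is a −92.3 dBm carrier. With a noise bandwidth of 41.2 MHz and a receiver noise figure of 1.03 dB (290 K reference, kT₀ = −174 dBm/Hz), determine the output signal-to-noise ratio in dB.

4.5 dB

Noise floor: N = −174 + 10 log₁₀(B) + NF
10 log₁₀(4.12×10⁷) = 76.15 dB
N = −174 + 76.15 + 1.03 = −96.82 dBm
SNR = P_sig − N = −92.3 − (−96.82) = 4.52 dB → 4.5 dB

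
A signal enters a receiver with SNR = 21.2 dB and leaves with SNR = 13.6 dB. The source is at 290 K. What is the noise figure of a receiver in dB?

7.6 dB

NF (dB) = SNR_in(dB) − SNR_out(dB) when the source is at T₀
NF = 21.2 − 13.6 = 7.6 dB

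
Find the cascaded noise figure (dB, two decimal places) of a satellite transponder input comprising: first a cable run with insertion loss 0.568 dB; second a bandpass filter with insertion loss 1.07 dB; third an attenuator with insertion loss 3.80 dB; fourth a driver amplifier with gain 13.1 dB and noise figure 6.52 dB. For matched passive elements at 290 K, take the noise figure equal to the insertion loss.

Convert to linear (a loss of L dB is a gain of −L dB): F_i = 10^(NF_i/10), G_i = 10^(G_i,dB/10)
  Stage 1: F_1 = 10^(0.568/10) = 1.140, G_1 = 10^(−0.568/10) = 0.8774
  Stage 2: F_2 = 10^(1.07/10) = 1.279, G_2 = 10^(−1.07/10) = 0.7816
  Stage 3: F_3 = 10^(3.80/10) = 2.399, G_3 = 10^(−3.80/10) = 0.4169
  Stage 4: F_4 = 10^(6.52/10) = 4.487, G_4 = 10^(13.1/10) = 20.42
Friis cascade:
  F = 1.140 + (1.279 − 1)/0.8774 + (2.399 − 1)/0.6858 + (4.487 − 1)/0.2859 = 15.70
NF = 10 log₁₀(15.70) = 11.96 dB

11.96 dB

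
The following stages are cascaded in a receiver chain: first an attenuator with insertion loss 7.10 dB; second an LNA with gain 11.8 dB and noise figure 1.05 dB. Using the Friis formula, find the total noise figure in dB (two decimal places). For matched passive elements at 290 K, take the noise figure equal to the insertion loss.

8.15 dB

Convert to linear (a loss of L dB is a gain of −L dB): F_i = 10^(NF_i/10), G_i = 10^(G_i,dB/10)
  Stage 1: F_1 = 10^(7.10/10) = 5.129, G_1 = 10^(−7.10/10) = 0.1950
  Stage 2: F_2 = 10^(1.05/10) = 1.274, G_2 = 10^(11.8/10) = 15.14
Friis cascade:
  F = 5.129 + (1.274 − 1)/0.1950 = 6.531
NF = 10 log₁₀(6.531) = 8.15 dB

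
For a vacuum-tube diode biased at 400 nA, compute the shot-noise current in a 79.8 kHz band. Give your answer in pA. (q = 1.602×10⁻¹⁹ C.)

101 pA

I_n = √(2qI·B)
2qI·B = 2 × 1.602×10⁻¹⁹ × 4.00×10⁻⁷ × 7.98×10⁴ = 1.02×10⁻²⁰ A²
I_n = √(1.02×10⁻²⁰) = 1.01×10⁻¹⁰ A = 101 pA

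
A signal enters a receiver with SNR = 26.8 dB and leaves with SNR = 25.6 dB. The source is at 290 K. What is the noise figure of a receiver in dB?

NF (dB) = SNR_in(dB) − SNR_out(dB) when the source is at T₀
NF = 26.8 − 25.6 = 1.2 dB

1.2 dB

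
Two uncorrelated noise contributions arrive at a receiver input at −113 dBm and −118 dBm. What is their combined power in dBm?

−111.8 dBm

Convert to linear, add, convert back:
P₁ = 5.01×10⁻¹⁵ W, P₂ = 1.58×10⁻¹⁵ W
P_tot = 6.60×10⁻¹⁵ W → 10 log₁₀(P_tot / 10⁻³) = −111.8 dBm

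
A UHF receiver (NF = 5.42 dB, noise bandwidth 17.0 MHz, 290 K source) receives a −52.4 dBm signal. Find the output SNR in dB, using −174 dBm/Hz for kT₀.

43.9 dB

Noise floor: N = −174 + 10 log₁₀(B) + NF
10 log₁₀(1.70×10⁷) = 72.3 dB
N = −174 + 72.3 + 5.42 = −96.28 dBm
SNR = P_sig − N = −52.4 − (−96.28) = 43.88 dB → 43.9 dB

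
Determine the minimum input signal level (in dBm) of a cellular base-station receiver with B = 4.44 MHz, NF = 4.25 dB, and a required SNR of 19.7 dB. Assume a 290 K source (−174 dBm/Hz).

Sensitivity = −174 + 10 log₁₀(B) + NF + SNR_min
= −174 + 66.47 + 4.25 + 19.7
= −83.58 dBm → −83.6 dBm

−83.6 dBm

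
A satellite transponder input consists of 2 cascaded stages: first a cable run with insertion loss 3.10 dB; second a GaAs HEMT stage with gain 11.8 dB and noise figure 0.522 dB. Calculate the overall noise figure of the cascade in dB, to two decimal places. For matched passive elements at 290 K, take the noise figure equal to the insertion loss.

3.62 dB

Convert to linear (a loss of L dB is a gain of −L dB): F_i = 10^(NF_i/10), G_i = 10^(G_i,dB/10)
  Stage 1: F_1 = 10^(3.10/10) = 2.042, G_1 = 10^(−3.10/10) = 0.4898
  Stage 2: F_2 = 10^(0.522/10) = 1.128, G_2 = 10^(11.8/10) = 15.14
Friis cascade:
  F = 2.042 + (1.128 − 1)/0.4898 = 2.303
NF = 10 log₁₀(2.303) = 3.62 dB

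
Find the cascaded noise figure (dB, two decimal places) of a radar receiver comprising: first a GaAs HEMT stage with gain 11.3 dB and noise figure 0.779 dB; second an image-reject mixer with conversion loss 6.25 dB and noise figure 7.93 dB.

1.99 dB

Convert to linear (a loss of L dB is a gain of −L dB): F_i = 10^(NF_i/10), G_i = 10^(G_i,dB/10)
  Stage 1: F_1 = 10^(0.779/10) = 1.196, G_1 = 10^(11.3/10) = 13.49
  Stage 2: F_2 = 10^(7.93/10) = 6.209, G_2 = 10^(−6.25/10) = 0.2371
Friis cascade:
  F = 1.196 + (6.209 − 1)/13.49 = 1.583
NF = 10 log₁₀(1.583) = 1.99 dB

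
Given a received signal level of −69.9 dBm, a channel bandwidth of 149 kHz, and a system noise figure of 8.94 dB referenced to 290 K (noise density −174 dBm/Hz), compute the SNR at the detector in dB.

Noise floor: N = −174 + 10 log₁₀(B) + NF
10 log₁₀(1.49×10⁵) = 51.73 dB
N = −174 + 51.73 + 8.94 = −113.33 dBm
SNR = P_sig − N = −69.9 − (−113.33) = 43.43 dB → 43.4 dB

43.4 dB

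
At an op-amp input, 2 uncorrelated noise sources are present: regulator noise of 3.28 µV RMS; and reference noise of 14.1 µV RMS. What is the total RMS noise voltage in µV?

Uncorrelated sources add in power (mean-square): V_tot = √(ΣV_i²)
V_tot = √[(3.28×10⁻⁶)² + (1.41×10⁻⁵)²] = 1.45×10⁻⁵ V = 14.5 µV

14.5 µV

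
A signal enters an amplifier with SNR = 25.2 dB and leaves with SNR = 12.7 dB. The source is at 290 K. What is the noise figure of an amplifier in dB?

12.5 dB

NF (dB) = SNR_in(dB) − SNR_out(dB) when the source is at T₀
NF = 25.2 − 12.7 = 12.5 dB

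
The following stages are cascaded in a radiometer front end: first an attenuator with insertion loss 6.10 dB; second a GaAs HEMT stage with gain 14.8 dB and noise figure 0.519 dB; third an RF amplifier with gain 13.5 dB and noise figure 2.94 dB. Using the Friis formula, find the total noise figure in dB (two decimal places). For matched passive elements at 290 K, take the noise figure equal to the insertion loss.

Convert to linear (a loss of L dB is a gain of −L dB): F_i = 10^(NF_i/10), G_i = 10^(G_i,dB/10)
  Stage 1: F_1 = 10^(6.10/10) = 4.074, G_1 = 10^(−6.10/10) = 0.2455
  Stage 2: F_2 = 10^(0.519/10) = 1.127, G_2 = 10^(14.8/10) = 30.20
  Stage 3: F_3 = 10^(2.94/10) = 1.968, G_3 = 10^(13.5/10) = 22.39
Friis cascade:
  F = 4.074 + (1.127 − 1)/0.2455 + (1.968 − 1)/7.413 = 4.721
NF = 10 log₁₀(4.721) = 6.74 dB

6.74 dB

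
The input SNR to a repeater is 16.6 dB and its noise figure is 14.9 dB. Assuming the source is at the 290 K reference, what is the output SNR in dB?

By definition F = SNR_in/SNR_out, so in dB: SNR_out = SNR_in − NF
SNR_out = 16.6 − 14.9 = 1.7 dB

1.7 dB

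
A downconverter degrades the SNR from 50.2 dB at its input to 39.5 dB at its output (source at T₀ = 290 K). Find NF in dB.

NF (dB) = SNR_in(dB) − SNR_out(dB) when the source is at T₀
NF = 50.2 − 39.5 = 10.7 dB

10.7 dB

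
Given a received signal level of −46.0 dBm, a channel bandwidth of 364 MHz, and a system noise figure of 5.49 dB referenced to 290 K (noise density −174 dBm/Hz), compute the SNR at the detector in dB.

36.9 dB

Noise floor: N = −174 + 10 log₁₀(B) + NF
10 log₁₀(3.64×10⁸) = 85.61 dB
N = −174 + 85.61 + 5.49 = −82.90 dBm
SNR = P_sig − N = −46.0 − (−82.90) = 36.90 dB → 36.9 dB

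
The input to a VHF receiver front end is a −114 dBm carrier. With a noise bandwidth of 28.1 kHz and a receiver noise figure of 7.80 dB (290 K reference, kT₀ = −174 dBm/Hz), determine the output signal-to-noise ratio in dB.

7.7 dB

Noise floor: N = −174 + 10 log₁₀(B) + NF
10 log₁₀(2.81×10⁴) = 44.49 dB
N = −174 + 44.49 + 7.80 = −121.71 dBm
SNR = P_sig − N = −114 − (−121.71) = 7.71 dB → 7.7 dB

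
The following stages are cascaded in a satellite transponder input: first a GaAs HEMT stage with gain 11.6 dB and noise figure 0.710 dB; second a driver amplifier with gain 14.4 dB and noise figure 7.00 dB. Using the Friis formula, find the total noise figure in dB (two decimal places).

1.63 dB

Convert to linear (a loss of L dB is a gain of −L dB): F_i = 10^(NF_i/10), G_i = 10^(G_i,dB/10)
  Stage 1: F_1 = 10^(0.710/10) = 1.178, G_1 = 10^(11.6/10) = 14.45
  Stage 2: F_2 = 10^(7.00/10) = 5.012, G_2 = 10^(14.4/10) = 27.54
Friis cascade:
  F = 1.178 + (5.012 − 1)/14.45 = 1.455
NF = 10 log₁₀(1.455) = 1.63 dB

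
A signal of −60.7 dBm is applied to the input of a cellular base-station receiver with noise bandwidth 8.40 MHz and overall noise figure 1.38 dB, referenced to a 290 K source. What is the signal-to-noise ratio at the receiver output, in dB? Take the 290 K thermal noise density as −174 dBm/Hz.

42.7 dB

Noise floor: N = −174 + 10 log₁₀(B) + NF
10 log₁₀(8.40×10⁶) = 69.24 dB
N = −174 + 69.24 + 1.38 = −103.38 dBm
SNR = P_sig − N = −60.7 − (−103.38) = 42.68 dB → 42.7 dB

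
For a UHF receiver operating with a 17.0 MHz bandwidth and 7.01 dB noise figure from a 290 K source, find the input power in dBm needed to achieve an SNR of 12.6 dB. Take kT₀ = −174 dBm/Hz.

Sensitivity = −174 + 10 log₁₀(B) + NF + SNR_min
= −174 + 72.3 + 7.01 + 12.6
= −82.09 dBm → −82.1 dBm

−82.1 dBm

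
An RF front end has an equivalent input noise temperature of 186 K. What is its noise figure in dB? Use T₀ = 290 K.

F = 1 + T_e/T₀ = 1 + 186/290 = 1.64138
NF = 10 log₁₀(1.64138) = 2.15 dB

2.15 dB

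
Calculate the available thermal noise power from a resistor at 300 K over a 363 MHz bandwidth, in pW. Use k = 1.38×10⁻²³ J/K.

1.50 pW

P_n = kTB = 1.38×10⁻²³ × 300 × 3.63×10⁸ = 1.50×10⁻¹² W = 1.50 pW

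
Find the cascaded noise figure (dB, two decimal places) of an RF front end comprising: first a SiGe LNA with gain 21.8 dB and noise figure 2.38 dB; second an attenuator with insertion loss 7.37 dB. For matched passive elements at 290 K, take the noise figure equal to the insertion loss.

2.45 dB

Convert to linear (a loss of L dB is a gain of −L dB): F_i = 10^(NF_i/10), G_i = 10^(G_i,dB/10)
  Stage 1: F_1 = 10^(2.38/10) = 1.730, G_1 = 10^(21.8/10) = 151.4
  Stage 2: F_2 = 10^(7.37/10) = 5.458, G_2 = 10^(−7.37/10) = 0.1832
Friis cascade:
  F = 1.730 + (5.458 − 1)/151.4 = 1.759
NF = 10 log₁₀(1.759) = 2.45 dB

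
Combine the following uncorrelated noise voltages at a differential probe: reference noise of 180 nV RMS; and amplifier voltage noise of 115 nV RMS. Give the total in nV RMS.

214 nV

Uncorrelated sources add in power (mean-square): V_tot = √(ΣV_i²)
V_tot = √[(1.80×10⁻⁷)² + (1.15×10⁻⁷)²] = 2.14×10⁻⁷ V = 214 nV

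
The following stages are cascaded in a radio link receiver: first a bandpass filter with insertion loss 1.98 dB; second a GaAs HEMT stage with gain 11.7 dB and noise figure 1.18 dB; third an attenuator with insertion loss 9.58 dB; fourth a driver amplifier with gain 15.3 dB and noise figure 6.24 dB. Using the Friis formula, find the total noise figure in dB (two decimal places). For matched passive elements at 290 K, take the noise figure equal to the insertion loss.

7.81 dB

Convert to linear (a loss of L dB is a gain of −L dB): F_i = 10^(NF_i/10), G_i = 10^(G_i,dB/10)
  Stage 1: F_1 = 10^(1.98/10) = 1.578, G_1 = 10^(−1.98/10) = 0.6339
  Stage 2: F_2 = 10^(1.18/10) = 1.312, G_2 = 10^(11.7/10) = 14.79
  Stage 3: F_3 = 10^(9.58/10) = 9.078, G_3 = 10^(−9.58/10) = 0.1102
  Stage 4: F_4 = 10^(6.24/10) = 4.207, G_4 = 10^(15.3/10) = 33.88
Friis cascade:
  F = 1.578 + (1.312 − 1)/0.6339 + (9.078 − 1)/9.376 + (4.207 − 1)/1.033 = 6.037
NF = 10 log₁₀(6.037) = 7.81 dB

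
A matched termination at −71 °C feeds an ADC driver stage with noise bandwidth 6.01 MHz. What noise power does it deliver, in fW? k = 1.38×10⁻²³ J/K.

16.8 fW

T = −71 °C + 273.15 = 202.15 K
P_n = kTB = 1.38×10⁻²³ × 202.15 × 6.01×10⁶ = 1.68×10⁻¹⁴ W = 16.8 fW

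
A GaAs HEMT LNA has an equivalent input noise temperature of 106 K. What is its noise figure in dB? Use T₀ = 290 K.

F = 1 + T_e/T₀ = 1 + 106/290 = 1.36552
NF = 10 log₁₀(1.36552) = 1.35 dB

1.35 dB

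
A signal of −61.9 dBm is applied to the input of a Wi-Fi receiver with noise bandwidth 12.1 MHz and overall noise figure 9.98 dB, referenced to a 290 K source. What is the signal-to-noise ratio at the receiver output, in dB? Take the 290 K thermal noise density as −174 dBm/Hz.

Noise floor: N = −174 + 10 log₁₀(B) + NF
10 log₁₀(1.21×10⁷) = 70.83 dB
N = −174 + 70.83 + 9.98 = −93.19 dBm
SNR = P_sig − N = −61.9 − (−93.19) = 31.29 dB → 31.3 dB

31.3 dB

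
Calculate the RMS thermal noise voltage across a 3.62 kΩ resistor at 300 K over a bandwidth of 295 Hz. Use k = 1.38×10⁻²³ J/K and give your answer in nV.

133 nV

V_n = √(4kTRB)
4kTRB = 4 × 1.38×10⁻²³ × 300 × 3.62×10³ × 2.95×10² = 1.77×10⁻¹⁴ V²
V_n = √(1.77×10⁻¹⁴) = 1.33×10⁻⁷ V = 133 nV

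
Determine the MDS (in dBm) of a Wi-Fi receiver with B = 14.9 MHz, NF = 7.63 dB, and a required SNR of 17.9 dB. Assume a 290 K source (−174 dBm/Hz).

−76.7 dBm

Sensitivity = −174 + 10 log₁₀(B) + NF + SNR_min
= −174 + 71.73 + 7.63 + 17.9
= −76.74 dBm → −76.7 dBm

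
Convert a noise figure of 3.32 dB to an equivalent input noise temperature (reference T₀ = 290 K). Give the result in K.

F = 10^(3.32/10) = 2.14783
T_e = (F − 1)·T₀ = (2.14783 − 1) × 290 = 333 K

333 K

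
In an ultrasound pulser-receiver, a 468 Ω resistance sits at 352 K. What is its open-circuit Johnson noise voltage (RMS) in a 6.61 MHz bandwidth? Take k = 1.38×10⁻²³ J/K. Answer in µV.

7.75 µV

V_n = √(4kTRB)
4kTRB = 4 × 1.38×10⁻²³ × 352 × 4.68×10² × 6.61×10⁶ = 6.01×10⁻¹¹ V²
V_n = √(6.01×10⁻¹¹) = 7.75×10⁻⁶ V = 7.75 µV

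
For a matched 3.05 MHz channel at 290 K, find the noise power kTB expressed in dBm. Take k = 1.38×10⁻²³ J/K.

P_n = kTB = 1.38×10⁻²³ × 290 × 3.05×10⁶ = 1.22×10⁻¹⁴ W
In dBm: 10 log₁₀(1.22×10⁻¹⁴ / 10⁻³) = −109.1 dBm

−109.1 dBm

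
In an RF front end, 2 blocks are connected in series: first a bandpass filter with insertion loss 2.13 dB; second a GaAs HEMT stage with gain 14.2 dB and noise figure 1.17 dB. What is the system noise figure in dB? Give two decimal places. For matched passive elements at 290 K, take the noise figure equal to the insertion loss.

3.30 dB

Convert to linear (a loss of L dB is a gain of −L dB): F_i = 10^(NF_i/10), G_i = 10^(G_i,dB/10)
  Stage 1: F_1 = 10^(2.13/10) = 1.633, G_1 = 10^(−2.13/10) = 0.6124
  Stage 2: F_2 = 10^(1.17/10) = 1.309, G_2 = 10^(14.2/10) = 26.30
Friis cascade:
  F = 1.633 + (1.309 − 1)/0.6124 = 2.138
NF = 10 log₁₀(2.138) = 3.30 dB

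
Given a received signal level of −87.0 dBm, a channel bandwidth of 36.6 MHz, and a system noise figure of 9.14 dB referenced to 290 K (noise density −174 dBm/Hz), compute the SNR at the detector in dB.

2.2 dB

Noise floor: N = −174 + 10 log₁₀(B) + NF
10 log₁₀(3.66×10⁷) = 75.63 dB
N = −174 + 75.63 + 9.14 = −89.23 dBm
SNR = P_sig − N = −87.0 − (−89.23) = 2.23 dB → 2.2 dB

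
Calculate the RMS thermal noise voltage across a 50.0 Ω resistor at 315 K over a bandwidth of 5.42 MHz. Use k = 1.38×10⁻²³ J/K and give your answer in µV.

V_n = √(4kTRB)
4kTRB = 4 × 1.38×10⁻²³ × 315 × 5.00×10¹ × 5.42×10⁶ = 4.71×10⁻¹² V²
V_n = √(4.71×10⁻¹²) = 2.17×10⁻⁶ V = 2.17 µV

2.17 µV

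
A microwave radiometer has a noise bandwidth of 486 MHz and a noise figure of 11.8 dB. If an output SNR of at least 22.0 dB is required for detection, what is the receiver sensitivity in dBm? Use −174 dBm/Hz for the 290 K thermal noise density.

Sensitivity = −174 + 10 log₁₀(B) + NF + SNR_min
= −174 + 86.87 + 11.8 + 22.0
= −53.33 dBm → −53.3 dBm

−53.3 dBm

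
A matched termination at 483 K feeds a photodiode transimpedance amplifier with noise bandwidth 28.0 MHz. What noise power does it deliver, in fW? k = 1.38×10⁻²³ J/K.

187 fW

P_n = kTB = 1.38×10⁻²³ × 483 × 2.80×10⁷ = 1.87×10⁻¹³ W = 187 fW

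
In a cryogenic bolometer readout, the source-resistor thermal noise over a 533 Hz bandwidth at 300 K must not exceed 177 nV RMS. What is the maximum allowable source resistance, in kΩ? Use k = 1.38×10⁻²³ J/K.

3.55 kΩ

Johnson–Nyquist: V_n = √(4kTRB) ⇒ R = V_n² / (4kTB)
4kTB = 4 × 1.38×10⁻²³ × 300 × 5.33×10² = 8.83×10⁻¹⁸
R = (1.77×10⁻⁷)² / 8.83×10⁻¹⁸ = 3.55×10³ Ω = 3.55 kΩ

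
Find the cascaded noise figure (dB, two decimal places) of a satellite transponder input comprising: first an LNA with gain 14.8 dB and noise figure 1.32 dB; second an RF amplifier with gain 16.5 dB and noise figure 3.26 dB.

1.44 dB

Convert to linear (a loss of L dB is a gain of −L dB): F_i = 10^(NF_i/10), G_i = 10^(G_i,dB/10)
  Stage 1: F_1 = 10^(1.32/10) = 1.355, G_1 = 10^(14.8/10) = 30.20
  Stage 2: F_2 = 10^(3.26/10) = 2.118, G_2 = 10^(16.5/10) = 44.67
Friis cascade:
  F = 1.355 + (2.118 − 1)/30.20 = 1.392
NF = 10 log₁₀(1.392) = 1.44 dB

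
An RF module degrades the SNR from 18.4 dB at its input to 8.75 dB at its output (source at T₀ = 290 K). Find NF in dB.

NF (dB) = SNR_in(dB) − SNR_out(dB) when the source is at T₀
NF = 18.4 − 8.75 = 9.65 dB

9.65 dB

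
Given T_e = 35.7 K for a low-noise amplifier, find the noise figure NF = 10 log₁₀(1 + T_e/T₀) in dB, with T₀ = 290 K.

F = 1 + T_e/T₀ = 1 + 35.7/290 = 1.1231
NF = 10 log₁₀(1.1231) = 0.504 dB

0.504 dB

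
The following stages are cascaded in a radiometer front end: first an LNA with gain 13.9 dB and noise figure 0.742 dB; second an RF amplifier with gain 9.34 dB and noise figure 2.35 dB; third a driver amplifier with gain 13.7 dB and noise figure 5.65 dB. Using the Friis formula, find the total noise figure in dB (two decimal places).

Convert to linear (a loss of L dB is a gain of −L dB): F_i = 10^(NF_i/10), G_i = 10^(G_i,dB/10)
  Stage 1: F_1 = 10^(0.742/10) = 1.186, G_1 = 10^(13.9/10) = 24.55
  Stage 2: F_2 = 10^(2.35/10) = 1.718, G_2 = 10^(9.34/10) = 8.590
  Stage 3: F_3 = 10^(5.65/10) = 3.673, G_3 = 10^(13.7/10) = 23.44
Friis cascade:
  F = 1.186 + (1.718 − 1)/24.55 + (3.673 − 1)/210.9 = 1.228
NF = 10 log₁₀(1.228) = 0.89 dB

0.89 dB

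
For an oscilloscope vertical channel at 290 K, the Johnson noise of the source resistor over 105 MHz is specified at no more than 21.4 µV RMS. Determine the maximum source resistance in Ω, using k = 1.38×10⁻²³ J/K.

Johnson–Nyquist: V_n = √(4kTRB) ⇒ R = V_n² / (4kTB)
4kTB = 4 × 1.38×10⁻²³ × 290 × 1.05×10⁸ = 1.68×10⁻¹²
R = (2.14×10⁻⁵)² / 1.68×10⁻¹² = 2.72×10² Ω = 272 Ω

272 Ω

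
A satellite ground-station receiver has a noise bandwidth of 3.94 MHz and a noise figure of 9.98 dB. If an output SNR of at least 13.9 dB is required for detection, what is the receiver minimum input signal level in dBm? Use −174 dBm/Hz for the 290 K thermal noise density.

Sensitivity = −174 + 10 log₁₀(B) + NF + SNR_min
= −174 + 65.95 + 9.98 + 13.9
= −84.17 dBm → −84.2 dBm

−84.2 dBm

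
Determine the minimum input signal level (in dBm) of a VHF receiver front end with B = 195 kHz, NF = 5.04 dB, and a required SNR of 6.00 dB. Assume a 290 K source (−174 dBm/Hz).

Sensitivity = −174 + 10 log₁₀(B) + NF + SNR_min
= −174 + 52.9 + 5.04 + 6.00
= −110.06 dBm → −110.1 dBm

−110.1 dBm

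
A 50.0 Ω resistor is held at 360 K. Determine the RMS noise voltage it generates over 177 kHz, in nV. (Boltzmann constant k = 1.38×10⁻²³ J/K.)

V_n = √(4kTRB)
4kTRB = 4 × 1.38×10⁻²³ × 360 × 5.00×10¹ × 1.77×10⁵ = 1.76×10⁻¹³ V²
V_n = √(1.76×10⁻¹³) = 4.19×10⁻⁷ V = 419 nV

419 nV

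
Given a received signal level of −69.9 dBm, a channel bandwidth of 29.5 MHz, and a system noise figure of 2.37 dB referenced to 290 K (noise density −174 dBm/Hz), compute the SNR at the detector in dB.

27.0 dB

Noise floor: N = −174 + 10 log₁₀(B) + NF
10 log₁₀(2.95×10⁷) = 74.7 dB
N = −174 + 74.7 + 2.37 = −96.93 dBm
SNR = P_sig − N = −69.9 − (−96.93) = 27.03 dB → 27.0 dB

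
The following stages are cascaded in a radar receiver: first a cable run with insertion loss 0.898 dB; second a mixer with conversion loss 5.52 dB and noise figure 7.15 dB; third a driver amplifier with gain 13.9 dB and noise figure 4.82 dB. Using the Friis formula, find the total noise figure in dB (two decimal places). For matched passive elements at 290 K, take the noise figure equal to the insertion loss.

Convert to linear (a loss of L dB is a gain of −L dB): F_i = 10^(NF_i/10), G_i = 10^(G_i,dB/10)
  Stage 1: F_1 = 10^(0.898/10) = 1.230, G_1 = 10^(−0.898/10) = 0.8132
  Stage 2: F_2 = 10^(7.15/10) = 5.188, G_2 = 10^(−5.52/10) = 0.2805
  Stage 3: F_3 = 10^(4.82/10) = 3.034, G_3 = 10^(13.9/10) = 24.55
Friis cascade:
  F = 1.230 + (5.188 − 1)/0.8132 + (3.034 − 1)/0.2281 = 15.29
NF = 10 log₁₀(15.29) = 11.85 dB

11.85 dB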